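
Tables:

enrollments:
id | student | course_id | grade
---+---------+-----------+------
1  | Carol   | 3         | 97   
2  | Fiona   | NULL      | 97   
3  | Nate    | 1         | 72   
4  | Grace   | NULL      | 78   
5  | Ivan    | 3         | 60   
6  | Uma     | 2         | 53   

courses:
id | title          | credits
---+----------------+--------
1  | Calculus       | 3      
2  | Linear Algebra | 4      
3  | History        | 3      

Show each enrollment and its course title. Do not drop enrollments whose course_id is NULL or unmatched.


LEFT JOIN keeps every row from enrollments (the left table); where course_id has no match in courses, the course columns become NULL. Walk through each enrollment:
  - enrollment 1 (Carol): course_id=3 -> matches History
  - enrollment 2 (Fiona): course_id=NULL, no match -> kept with NULL
  - enrollment 3 (Nate): course_id=1 -> matches Calculus
  - enrollment 4 (Grace): course_id=NULL, no match -> kept with NULL
  - enrollment 5 (Ivan): course_id=3 -> matches History
  - enrollment 6 (Uma): course_id=2 -> matches Linear Algebra
All 6 rows appear; 2 have NULL course.

SQL:
SELECT a.student, b.title AS course
FROM enrollments a
LEFT JOIN courses b ON a.course_id = b.id

Result:
student | course        
--------+---------------
Carol   | History       
Fiona   | NULL          
Nate    | Calculus      
Grace   | NULL          
Ivan    | History       
Uma     | Linear Algebra


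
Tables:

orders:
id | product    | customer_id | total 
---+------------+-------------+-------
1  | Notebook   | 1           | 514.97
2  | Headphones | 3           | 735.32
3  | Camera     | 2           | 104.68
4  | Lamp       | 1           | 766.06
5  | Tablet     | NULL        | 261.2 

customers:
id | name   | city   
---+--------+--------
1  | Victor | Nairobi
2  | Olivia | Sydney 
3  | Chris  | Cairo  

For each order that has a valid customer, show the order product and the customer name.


INNER JOIN keeps only orders rows whose customer_id matches an id in customers. Walk through each order:
  - order 1 (Notebook): customer_id=1 -> matches Victor
  - order 2 (Headphones): customer_id=3 -> matches Chris
  - order 3 (Camera): customer_id=2 -> matches Olivia
  - order 4 (Lamp): customer_id=1 -> matches Victor
  - order 5 (Tablet): customer_id=NULL, no match -> dropped
So 1 of 5 rows is dropped.

SQL:
SELECT a.product, b.name AS customer
FROM orders a
INNER JOIN customers b ON a.customer_id = b.id

Result:
product    | customer
-----------+---------
Notebook   | Victor  
Headphones | Chris   
Camera     | Olivia  
Lamp       | Victor  


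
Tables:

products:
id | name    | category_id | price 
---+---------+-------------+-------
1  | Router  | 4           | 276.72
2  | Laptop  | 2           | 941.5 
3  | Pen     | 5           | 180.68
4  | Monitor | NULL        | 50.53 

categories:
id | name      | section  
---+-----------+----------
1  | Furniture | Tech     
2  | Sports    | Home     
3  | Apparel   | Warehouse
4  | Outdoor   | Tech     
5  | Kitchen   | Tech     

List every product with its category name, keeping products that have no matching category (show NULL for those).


LEFT JOIN keeps every row from products (the left table); where category_id has no match in categories, the category columns become NULL. Walk through each product:
  - product 1 (Router): category_id=4 -> matches Outdoor
  - product 2 (Laptop): category_id=2 -> matches Sports
  - product 3 (Pen): category_id=5 -> matches Kitchen
  - product 4 (Monitor): category_id=NULL, no match -> kept with NULL
All 4 rows appear; 1 has NULL category.

SQL:
SELECT a.name, b.name AS category
FROM products a
LEFT JOIN categories b ON a.category_id = b.id

Result:
name    | category
--------+---------
Router  | Outdoor 
Laptop  | Sports  
Pen     | Kitchen 
Monitor | NULL    


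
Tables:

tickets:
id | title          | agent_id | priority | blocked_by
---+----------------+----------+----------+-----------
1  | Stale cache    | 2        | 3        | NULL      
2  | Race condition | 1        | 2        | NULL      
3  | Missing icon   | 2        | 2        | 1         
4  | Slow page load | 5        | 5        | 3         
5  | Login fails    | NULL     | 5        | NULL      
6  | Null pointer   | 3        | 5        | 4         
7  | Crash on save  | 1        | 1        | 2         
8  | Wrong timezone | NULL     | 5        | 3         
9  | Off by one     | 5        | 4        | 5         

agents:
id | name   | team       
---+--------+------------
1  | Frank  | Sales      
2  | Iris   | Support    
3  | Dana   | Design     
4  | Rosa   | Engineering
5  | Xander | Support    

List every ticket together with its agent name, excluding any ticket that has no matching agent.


INNER JOIN keeps only tickets rows whose agent_id matches an id in agents. Walk through each ticket:
  - ticket 1 (Stale cache): agent_id=2 -> matches Iris
  - ticket 2 (Race condition): agent_id=1 -> matches Frank
  - ticket 3 (Missing icon): agent_id=2 -> matches Iris
  - ticket 4 (Slow page load): agent_id=5 -> matches Xander
  - ticket 5 (Login fails): agent_id=NULL, no match -> dropped
  - ticket 6 (Null pointer): agent_id=3 -> matches Dana
  - ticket 7 (Crash on save): agent_id=1 -> matches Frank
  - ticket 8 (Wrong timezone): agent_id=NULL, no match -> dropped
  - ticket 9 (Off by one): agent_id=5 -> matches Xander
So 2 of 9 rows are dropped.

SQL:
SELECT a.title, b.name AS agent
FROM tickets a
INNER JOIN agents b ON a.agent_id = b.id

Result:
title          | agent 
---------------+-------
Stale cache    | Iris  
Race condition | Frank 
Missing icon   | Iris  
Slow page load | Xander
Null pointer   | Dana  
Crash on save  | Frank 
Off by one     | Xander


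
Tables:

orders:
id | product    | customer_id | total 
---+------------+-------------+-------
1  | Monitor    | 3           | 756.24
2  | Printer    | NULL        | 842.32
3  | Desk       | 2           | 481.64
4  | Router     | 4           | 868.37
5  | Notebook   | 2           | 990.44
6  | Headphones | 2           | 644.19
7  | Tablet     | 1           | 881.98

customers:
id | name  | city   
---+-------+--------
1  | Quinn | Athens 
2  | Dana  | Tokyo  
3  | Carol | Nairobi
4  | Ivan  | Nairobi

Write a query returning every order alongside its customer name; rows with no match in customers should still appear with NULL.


LEFT JOIN keeps every row from orders (the left table); where customer_id has no match in customers, the customer columns become NULL. Walk through each order:
  - order 1 (Monitor): customer_id=3 -> matches Carol
  - order 2 (Printer): customer_id=NULL, no match -> kept with NULL
  - order 3 (Desk): customer_id=2 -> matches Dana
  - order 4 (Router): customer_id=4 -> matches Ivan
  - order 5 (Notebook): customer_id=2 -> matches Dana
  - order 6 (Headphones): customer_id=2 -> matches Dana
  - order 7 (Tablet): customer_id=1 -> matches Quinn
All 7 rows appear; 1 has NULL customer.

SQL:
SELECT a.product, b.name AS customer
FROM orders a
LEFT JOIN customers b ON a.customer_id = b.id

Result:
product    | customer
-----------+---------
Monitor    | Carol   
Printer    | NULL    
Desk       | Dana    
Router     | Ivan    
Notebook   | Dana    
Headphones | Dana    
Tablet     | Quinn   


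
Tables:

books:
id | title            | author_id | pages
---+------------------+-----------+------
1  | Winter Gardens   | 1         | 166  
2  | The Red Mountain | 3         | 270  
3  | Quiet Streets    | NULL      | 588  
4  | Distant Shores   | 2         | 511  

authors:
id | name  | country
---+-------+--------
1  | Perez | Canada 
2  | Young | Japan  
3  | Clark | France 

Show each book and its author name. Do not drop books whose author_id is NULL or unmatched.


LEFT JOIN keeps every row from books (the left table); where author_id has no match in authors, the author columns become NULL. Walk through each book:
  - book 1 (Winter Gardens): author_id=1 -> matches Perez
  - book 2 (The Red Mountain): author_id=3 -> matches Clark
  - book 3 (Quiet Streets): author_id=NULL, no match -> kept with NULL
  - book 4 (Distant Shores): author_id=2 -> matches Young
All 4 rows appear; 1 has NULL author.

SQL:
SELECT a.title, b.name AS author
FROM books a
LEFT JOIN authors b ON a.author_id = b.id

Result:
title            | author
-----------------+-------
Winter Gardens   | Perez 
The Red Mountain | Clark 
Quiet Streets    | NULL  
Distant Shores   | Young 


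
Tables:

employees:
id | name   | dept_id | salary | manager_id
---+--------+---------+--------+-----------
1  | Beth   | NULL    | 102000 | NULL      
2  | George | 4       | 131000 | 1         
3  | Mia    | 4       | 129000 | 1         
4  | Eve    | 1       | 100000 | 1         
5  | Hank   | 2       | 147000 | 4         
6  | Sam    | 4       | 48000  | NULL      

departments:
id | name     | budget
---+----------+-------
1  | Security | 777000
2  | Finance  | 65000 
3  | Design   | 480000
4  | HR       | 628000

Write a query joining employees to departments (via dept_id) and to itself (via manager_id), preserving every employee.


Two LEFT JOINs from the same base table employees: one to departments via dept_id, one to employees itself via manager_id. Both are LEFT so every employee is preserved.
Match against departments:
  - employee 1 (Beth): dept_id=NULL, no match -> kept with NULL
  - employee 2 (George): dept_id=4 -> matches HR
  - employee 3 (Mia): dept_id=4 -> matches HR
  - employee 4 (Eve): dept_id=1 -> matches Security
  - employee 5 (Hank): dept_id=2 -> matches Finance
  - employee 6 (Sam): dept_id=4 -> matches HR
Match against employees (self):
  - employee 1 (Beth): manager_id=NULL -> NULL
  - employee 2 (George): manager_id=1 -> Beth
  - employee 3 (Mia): manager_id=1 -> Beth
  - employee 4 (Eve): manager_id=1 -> Beth
  - employee 5 (Hank): manager_id=4 -> Eve
  - employee 6 (Sam): manager_id=NULL -> NULL

SQL:
SELECT a.name, b.name AS department, c.name AS manager
FROM employees a
LEFT JOIN departments b ON a.dept_id = b.id
LEFT JOIN employees c ON a.manager_id = c.id

Result:
name   | department | manager
-------+------------+--------
Beth   | NULL       | NULL   
George | HR         | Beth   
Mia    | HR         | Beth   
Eve    | Security   | Beth   
Hank   | Finance    | Eve    
Sam    | HR         | NULL   


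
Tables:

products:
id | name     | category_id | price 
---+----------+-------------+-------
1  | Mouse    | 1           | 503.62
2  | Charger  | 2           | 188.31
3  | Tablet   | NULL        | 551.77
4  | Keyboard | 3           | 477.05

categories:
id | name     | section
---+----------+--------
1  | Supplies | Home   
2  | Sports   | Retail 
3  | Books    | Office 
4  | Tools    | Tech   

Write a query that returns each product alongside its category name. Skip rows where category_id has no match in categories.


INNER JOIN keeps only products rows whose category_id matches an id in categories. Walk through each product:
  - product 1 (Mouse): category_id=1 -> matches Supplies
  - product 2 (Charger): category_id=2 -> matches Sports
  - product 3 (Tablet): category_id=NULL, no match -> dropped
  - product 4 (Keyboard): category_id=3 -> matches Books
So 1 of 4 rows is dropped.

SQL:
SELECT a.name, b.name AS category
FROM products a
INNER JOIN categories b ON a.category_id = b.id

Result:
name     | category
---------+---------
Mouse    | Supplies
Charger  | Sports  
Keyboard | Books   


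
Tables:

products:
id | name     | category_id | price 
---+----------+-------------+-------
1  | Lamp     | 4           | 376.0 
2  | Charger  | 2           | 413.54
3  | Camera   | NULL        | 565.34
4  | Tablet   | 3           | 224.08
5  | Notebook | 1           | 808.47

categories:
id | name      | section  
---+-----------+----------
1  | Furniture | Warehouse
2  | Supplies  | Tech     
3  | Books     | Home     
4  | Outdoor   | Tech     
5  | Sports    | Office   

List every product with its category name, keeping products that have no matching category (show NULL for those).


LEFT JOIN keeps every row from products (the left table); where category_id has no match in categories, the category columns become NULL. Walk through each product:
  - product 1 (Lamp): category_id=4 -> matches Outdoor
  - product 2 (Charger): category_id=2 -> matches Supplies
  - product 3 (Camera): category_id=NULL, no match -> kept with NULL
  - product 4 (Tablet): category_id=3 -> matches Books
  - product 5 (Notebook): category_id=1 -> matches Furniture
All 5 rows appear; 1 has NULL category.

SQL:
SELECT a.name, b.name AS category
FROM products a
LEFT JOIN categories b ON a.category_id = b.id

Result:
name     | category 
---------+----------
Lamp     | Outdoor  
Charger  | Supplies 
Camera   | NULL     
Tablet   | Books    
Notebook | Furniture


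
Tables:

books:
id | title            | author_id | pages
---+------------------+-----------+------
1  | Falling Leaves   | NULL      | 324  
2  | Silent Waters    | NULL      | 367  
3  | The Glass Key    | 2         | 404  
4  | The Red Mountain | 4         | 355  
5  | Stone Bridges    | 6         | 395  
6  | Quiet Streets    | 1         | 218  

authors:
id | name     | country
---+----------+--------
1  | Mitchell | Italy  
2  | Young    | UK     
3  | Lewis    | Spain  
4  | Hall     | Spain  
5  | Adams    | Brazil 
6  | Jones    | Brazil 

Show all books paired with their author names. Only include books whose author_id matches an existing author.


INNER JOIN keeps only books rows whose author_id matches an id in authors. Walk through each book:
  - book 1 (Falling Leaves): author_id=NULL, no match -> dropped
  - book 2 (Silent Waters): author_id=NULL, no match -> dropped
  - book 3 (The Glass Key): author_id=2 -> matches Young
  - book 4 (The Red Mountain): author_id=4 -> matches Hall
  - book 5 (Stone Bridges): author_id=6 -> matches Jones
  - book 6 (Quiet Streets): author_id=1 -> matches Mitchell
So 2 of 6 rows are dropped.

SQL:
SELECT a.title, b.name AS author
FROM books a
INNER JOIN authors b ON a.author_id = b.id

Result:
title            | author  
-----------------+---------
The Glass Key    | Young   
The Red Mountain | Hall    
Stone Bridges    | Jones   
Quiet Streets    | Mitchell


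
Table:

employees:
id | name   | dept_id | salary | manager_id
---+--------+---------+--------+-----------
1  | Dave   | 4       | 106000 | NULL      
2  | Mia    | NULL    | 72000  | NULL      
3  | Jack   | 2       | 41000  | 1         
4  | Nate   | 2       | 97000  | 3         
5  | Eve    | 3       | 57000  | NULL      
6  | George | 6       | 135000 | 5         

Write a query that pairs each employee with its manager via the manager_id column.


This is a self-join: employees is joined to a second copy of itself, matching each row's manager_id to another row's id. Use LEFT JOIN so rows with manager_id=NULL are kept.
  - employee 1 (Dave): manager_id=NULL -> NULL
  - employee 2 (Mia): manager_id=NULL -> NULL
  - employee 3 (Jack): manager_id=1 -> Dave
  - employee 4 (Nate): manager_id=3 -> Jack
  - employee 5 (Eve): manager_id=NULL -> NULL
  - employee 6 (George): manager_id=5 -> Eve

SQL:
SELECT a.name AS item, b.name AS manager
FROM employees a
LEFT JOIN employees b ON a.manager_id = b.id

Result:
item   | manager
-------+--------
Dave   | NULL   
Mia    | NULL   
Jack   | Dave   
Nate   | Jack   
Eve    | NULL   
George | Eve    


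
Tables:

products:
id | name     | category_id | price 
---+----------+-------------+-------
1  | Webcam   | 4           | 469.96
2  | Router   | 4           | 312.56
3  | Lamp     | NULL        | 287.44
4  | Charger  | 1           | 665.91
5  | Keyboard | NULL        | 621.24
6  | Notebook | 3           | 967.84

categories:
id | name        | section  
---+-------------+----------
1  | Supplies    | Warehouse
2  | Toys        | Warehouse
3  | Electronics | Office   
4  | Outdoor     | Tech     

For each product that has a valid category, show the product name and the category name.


INNER JOIN keeps only products rows whose category_id matches an id in categories. Walk through each product:
  - product 1 (Webcam): category_id=4 -> matches Outdoor
  - product 2 (Router): category_id=4 -> matches Outdoor
  - product 3 (Lamp): category_id=NULL, no match -> dropped
  - product 4 (Charger): category_id=1 -> matches Supplies
  - product 5 (Keyboard): category_id=NULL, no match -> dropped
  - product 6 (Notebook): category_id=3 -> matches Electronics
So 2 of 6 rows are dropped.

SQL:
SELECT a.name, b.name AS category
FROM products a
INNER JOIN categories b ON a.category_id = b.id

Result:
name     | category   
---------+------------
Webcam   | Outdoor    
Router   | Outdoor    
Charger  | Supplies   
Notebook | Electronics


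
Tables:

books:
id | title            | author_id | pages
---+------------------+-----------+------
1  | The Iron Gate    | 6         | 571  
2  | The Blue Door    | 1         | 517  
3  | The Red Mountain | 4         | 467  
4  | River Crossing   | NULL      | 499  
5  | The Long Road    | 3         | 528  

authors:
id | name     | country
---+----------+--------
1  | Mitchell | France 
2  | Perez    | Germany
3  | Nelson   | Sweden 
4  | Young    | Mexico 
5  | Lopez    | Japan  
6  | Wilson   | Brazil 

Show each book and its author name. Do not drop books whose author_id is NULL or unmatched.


LEFT JOIN keeps every row from books (the left table); where author_id has no match in authors, the author columns become NULL. Walk through each book:
  - book 1 (The Iron Gate): author_id=6 -> matches Wilson
  - book 2 (The Blue Door): author_id=1 -> matches Mitchell
  - book 3 (The Red Mountain): author_id=4 -> matches Young
  - book 4 (River Crossing): author_id=NULL, no match -> kept with NULL
  - book 5 (The Long Road): author_id=3 -> matches Nelson
All 5 rows appear; 1 has NULL author.

SQL:
SELECT a.title, b.name AS author
FROM books a
LEFT JOIN authors b ON a.author_id = b.id

Result:
title            | author  
-----------------+---------
The Iron Gate    | Wilson  
The Blue Door    | Mitchell
The Red Mountain | Young   
River Crossing   | NULL    
The Long Road    | Nelson  


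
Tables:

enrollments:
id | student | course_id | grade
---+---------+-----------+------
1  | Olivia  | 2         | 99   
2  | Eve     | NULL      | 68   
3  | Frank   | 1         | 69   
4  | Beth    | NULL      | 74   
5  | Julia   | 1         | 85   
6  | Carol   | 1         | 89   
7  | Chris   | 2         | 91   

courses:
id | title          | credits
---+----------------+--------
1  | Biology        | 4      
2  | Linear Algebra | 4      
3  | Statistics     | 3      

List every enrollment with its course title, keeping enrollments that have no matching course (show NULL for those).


LEFT JOIN keeps every row from enrollments (the left table); where course_id has no match in courses, the course columns become NULL. Walk through each enrollment:
  - enrollment 1 (Olivia): course_id=2 -> matches Linear Algebra
  - enrollment 2 (Eve): course_id=NULL, no match -> kept with NULL
  - enrollment 3 (Frank): course_id=1 -> matches Biology
  - enrollment 4 (Beth): course_id=NULL, no match -> kept with NULL
  - enrollment 5 (Julia): course_id=1 -> matches Biology
  - enrollment 6 (Carol): course_id=1 -> matches Biology
  - enrollment 7 (Chris): course_id=2 -> matches Linear Algebra
All 7 rows appear; 2 have NULL course.

SQL:
SELECT a.student, b.title AS course
FROM enrollments a
LEFT JOIN courses b ON a.course_id = b.id

Result:
student | course        
--------+---------------
Olivia  | Linear Algebra
Eve     | NULL          
Frank   | Biology       
Beth    | NULL          
Julia   | Biology       
Carol   | Biology       
Chris   | Linear Algebra


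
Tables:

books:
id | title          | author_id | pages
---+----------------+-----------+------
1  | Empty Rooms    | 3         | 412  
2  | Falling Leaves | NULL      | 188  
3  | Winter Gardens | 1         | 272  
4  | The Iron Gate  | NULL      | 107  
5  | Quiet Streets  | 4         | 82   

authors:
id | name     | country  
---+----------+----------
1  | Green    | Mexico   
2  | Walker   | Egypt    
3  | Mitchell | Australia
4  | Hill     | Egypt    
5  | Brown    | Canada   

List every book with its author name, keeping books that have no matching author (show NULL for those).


LEFT JOIN keeps every row from books (the left table); where author_id has no match in authors, the author columns become NULL. Walk through each book:
  - book 1 (Empty Rooms): author_id=3 -> matches Mitchell
  - book 2 (Falling Leaves): author_id=NULL, no match -> kept with NULL
  - book 3 (Winter Gardens): author_id=1 -> matches Green
  - book 4 (The Iron Gate): author_id=NULL, no match -> kept with NULL
  - book 5 (Quiet Streets): author_id=4 -> matches Hill
All 5 rows appear; 2 have NULL author.

SQL:
SELECT a.title, b.name AS author
FROM books a
LEFT JOIN authors b ON a.author_id = b.id

Result:
title          | author  
---------------+---------
Empty Rooms    | Mitchell
Falling Leaves | NULL    
Winter Gardens | Green   
The Iron Gate  | NULL    
Quiet Streets  | Hill    


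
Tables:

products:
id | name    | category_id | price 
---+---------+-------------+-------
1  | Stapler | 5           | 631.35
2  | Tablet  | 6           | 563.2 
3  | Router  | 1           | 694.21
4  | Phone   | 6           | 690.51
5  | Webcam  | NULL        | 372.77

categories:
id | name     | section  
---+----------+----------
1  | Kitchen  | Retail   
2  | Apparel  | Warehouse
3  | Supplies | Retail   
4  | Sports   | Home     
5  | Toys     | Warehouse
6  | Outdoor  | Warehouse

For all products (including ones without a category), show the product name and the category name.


LEFT JOIN keeps every row from products (the left table); where category_id has no match in categories, the category columns become NULL. Walk through each product:
  - product 1 (Stapler): category_id=5 -> matches Toys
  - product 2 (Tablet): category_id=6 -> matches Outdoor
  - product 3 (Router): category_id=1 -> matches Kitchen
  - product 4 (Phone): category_id=6 -> matches Outdoor
  - product 5 (Webcam): category_id=NULL, no match -> kept with NULL
All 5 rows appear; 1 has NULL category.

SQL:
SELECT a.name, b.name AS category
FROM products a
LEFT JOIN categories b ON a.category_id = b.id

Result:
name    | category
--------+---------
Stapler | Toys    
Tablet  | Outdoor 
Router  | Kitchen 
Phone   | Outdoor 
Webcam  | NULL    


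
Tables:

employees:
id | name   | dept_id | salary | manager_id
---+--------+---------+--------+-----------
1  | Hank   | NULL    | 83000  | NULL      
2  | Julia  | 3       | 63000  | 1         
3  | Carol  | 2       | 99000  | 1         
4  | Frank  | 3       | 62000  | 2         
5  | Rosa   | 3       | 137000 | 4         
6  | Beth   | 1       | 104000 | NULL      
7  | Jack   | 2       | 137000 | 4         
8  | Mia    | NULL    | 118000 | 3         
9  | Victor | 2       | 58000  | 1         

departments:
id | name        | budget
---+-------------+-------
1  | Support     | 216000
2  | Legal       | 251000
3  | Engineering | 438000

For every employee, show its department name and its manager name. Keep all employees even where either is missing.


Two LEFT JOINs from the same base table employees: one to departments via dept_id, one to employees itself via manager_id. Both are LEFT so every employee is preserved.
Match against departments:
  - employee 1 (Hank): dept_id=NULL, no match -> kept with NULL
  - employee 2 (Julia): dept_id=3 -> matches Engineering
  - employee 3 (Carol): dept_id=2 -> matches Legal
  - employee 4 (Frank): dept_id=3 -> matches Engineering
  - employee 5 (Rosa): dept_id=3 -> matches Engineering
  - employee 6 (Beth): dept_id=1 -> matches Support
  - employee 7 (Jack): dept_id=2 -> matches Legal
  - employee 8 (Mia): dept_id=NULL, no match -> kept with NULL
  - employee 9 (Victor): dept_id=2 -> matches Legal
Match against employees (self):
  - employee 1 (Hank): manager_id=NULL -> NULL
  - employee 2 (Julia): manager_id=1 -> Hank
  - employee 3 (Carol): manager_id=1 -> Hank
  - employee 4 (Frank): manager_id=2 -> Julia
  - employee 5 (Rosa): manager_id=4 -> Frank
  - employee 6 (Beth): manager_id=NULL -> NULL
  - employee 7 (Jack): manager_id=4 -> Frank
  - employee 8 (Mia): manager_id=3 -> Carol
  - employee 9 (Victor): manager_id=1 -> Hank

SQL:
SELECT a.name, b.name AS department, c.name AS manager
FROM employees a
LEFT JOIN departments b ON a.dept_id = b.id
LEFT JOIN employees c ON a.manager_id = c.id

Result:
name   | department  | manager
-------+-------------+--------
Hank   | NULL        | NULL   
Julia  | Engineering | Hank   
Carol  | Legal       | Hank   
Frank  | Engineering | Julia  
Rosa   | Engineering | Frank  
Beth   | Support     | NULL   
Jack   | Legal       | Frank  
Mia    | NULL        | Carol  
Victor | Legal       | Hank   


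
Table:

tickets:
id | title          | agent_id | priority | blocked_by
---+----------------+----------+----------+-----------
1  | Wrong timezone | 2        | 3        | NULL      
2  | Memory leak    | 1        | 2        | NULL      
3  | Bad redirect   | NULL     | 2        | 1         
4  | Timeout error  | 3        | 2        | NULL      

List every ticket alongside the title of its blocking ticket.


This is a self-join: tickets is joined to a second copy of itself, matching each row's blocked_by to another row's id. Use LEFT JOIN so rows with blocked_by=NULL are kept.
  - ticket 1 (Wrong timezone): blocked_by=NULL -> NULL
  - ticket 2 (Memory leak): blocked_by=NULL -> NULL
  - ticket 3 (Bad redirect): blocked_by=1 -> Wrong timezone
  - ticket 4 (Timeout error): blocked_by=NULL -> NULL

SQL:
SELECT a.title AS item, b.title AS blocked_by
FROM tickets a
LEFT JOIN tickets b ON a.blocked_by = b.id

Result:
item           | blocked_by    
---------------+---------------
Wrong timezone | NULL          
Memory leak    | NULL          
Bad redirect   | Wrong timezone
Timeout error  | NULL          


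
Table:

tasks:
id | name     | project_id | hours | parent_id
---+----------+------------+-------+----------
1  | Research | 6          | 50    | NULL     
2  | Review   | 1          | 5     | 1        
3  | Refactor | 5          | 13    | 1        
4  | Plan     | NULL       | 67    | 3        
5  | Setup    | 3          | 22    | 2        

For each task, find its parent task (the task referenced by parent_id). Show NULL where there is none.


This is a self-join: tasks is joined to a second copy of itself, matching each row's parent_id to another row's id. Use LEFT JOIN so rows with parent_id=NULL are kept.
  - task 1 (Research): parent_id=NULL -> NULL
  - task 2 (Review): parent_id=1 -> Research
  - task 3 (Refactor): parent_id=1 -> Research
  - task 4 (Plan): parent_id=3 -> Refactor
  - task 5 (Setup): parent_id=2 -> Review

SQL:
SELECT a.name AS item, b.name AS parent
FROM tasks a
LEFT JOIN tasks b ON a.parent_id = b.id

Result:
item     | parent  
---------+---------
Research | NULL    
Review   | Research
Refactor | Research
Plan     | Refactor
Setup    | Review  


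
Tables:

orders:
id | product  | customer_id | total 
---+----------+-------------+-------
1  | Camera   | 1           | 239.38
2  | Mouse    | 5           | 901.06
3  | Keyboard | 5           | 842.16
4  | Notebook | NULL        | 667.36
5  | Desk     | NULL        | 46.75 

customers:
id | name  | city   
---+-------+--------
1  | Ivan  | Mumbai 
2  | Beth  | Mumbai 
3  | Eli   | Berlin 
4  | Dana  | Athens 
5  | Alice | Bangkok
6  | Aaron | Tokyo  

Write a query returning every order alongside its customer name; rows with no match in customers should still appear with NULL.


LEFT JOIN keeps every row from orders (the left table); where customer_id has no match in customers, the customer columns become NULL. Walk through each order:
  - order 1 (Camera): customer_id=1 -> matches Ivan
  - order 2 (Mouse): customer_id=5 -> matches Alice
  - order 3 (Keyboard): customer_id=5 -> matches Alice
  - order 4 (Notebook): customer_id=NULL, no match -> kept with NULL
  - order 5 (Desk): customer_id=NULL, no match -> kept with NULL
All 5 rows appear; 2 have NULL customer.

SQL:
SELECT a.product, b.name AS customer
FROM orders a
LEFT JOIN customers b ON a.customer_id = b.id

Result:
product  | customer
---------+---------
Camera   | Ivan    
Mouse    | Alice   
Keyboard | Alice   
Notebook | NULL    
Desk     | NULL    


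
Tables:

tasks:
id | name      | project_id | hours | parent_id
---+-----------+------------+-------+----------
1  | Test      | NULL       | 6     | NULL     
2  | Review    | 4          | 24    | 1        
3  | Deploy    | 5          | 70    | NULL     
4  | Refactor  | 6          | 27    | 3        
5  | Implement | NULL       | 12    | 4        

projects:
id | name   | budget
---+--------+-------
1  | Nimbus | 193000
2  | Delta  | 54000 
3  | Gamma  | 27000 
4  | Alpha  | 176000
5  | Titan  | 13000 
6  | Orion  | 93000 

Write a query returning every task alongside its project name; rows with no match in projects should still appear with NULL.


LEFT JOIN keeps every row from tasks (the left table); where project_id has no match in projects, the project columns become NULL. Walk through each task:
  - task 1 (Test): project_id=NULL, no match -> kept with NULL
  - task 2 (Review): project_id=4 -> matches Alpha
  - task 3 (Deploy): project_id=5 -> matches Titan
  - task 4 (Refactor): project_id=6 -> matches Orion
  - task 5 (Implement): project_id=NULL, no match -> kept with NULL
All 5 rows appear; 2 have NULL project.

SQL:
SELECT a.name, b.name AS project
FROM tasks a
LEFT JOIN projects b ON a.project_id = b.id

Result:
name      | project
----------+--------
Test      | NULL   
Review    | Alpha  
Deploy    | Titan  
Refactor  | Orion  
Implement | NULL   


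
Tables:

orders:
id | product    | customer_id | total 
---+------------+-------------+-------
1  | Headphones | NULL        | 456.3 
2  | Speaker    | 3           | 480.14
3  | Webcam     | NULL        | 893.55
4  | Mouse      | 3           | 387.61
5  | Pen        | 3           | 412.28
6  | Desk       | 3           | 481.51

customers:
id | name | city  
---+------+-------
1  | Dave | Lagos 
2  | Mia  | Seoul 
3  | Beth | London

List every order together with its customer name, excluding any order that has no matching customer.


INNER JOIN keeps only orders rows whose customer_id matches an id in customers. Walk through each order:
  - order 1 (Headphones): customer_id=NULL, no match -> dropped
  - order 2 (Speaker): customer_id=3 -> matches Beth
  - order 3 (Webcam): customer_id=NULL, no match -> dropped
  - order 4 (Mouse): customer_id=3 -> matches Beth
  - order 5 (Pen): customer_id=3 -> matches Beth
  - order 6 (Desk): customer_id=3 -> matches Beth
So 2 of 6 rows are dropped.

SQL:
SELECT a.product, b.name AS customer
FROM orders a
INNER JOIN customers b ON a.customer_id = b.id

Result:
product | customer
--------+---------
Speaker | Beth    
Mouse   | Beth    
Pen     | Beth    
Desk    | Beth    


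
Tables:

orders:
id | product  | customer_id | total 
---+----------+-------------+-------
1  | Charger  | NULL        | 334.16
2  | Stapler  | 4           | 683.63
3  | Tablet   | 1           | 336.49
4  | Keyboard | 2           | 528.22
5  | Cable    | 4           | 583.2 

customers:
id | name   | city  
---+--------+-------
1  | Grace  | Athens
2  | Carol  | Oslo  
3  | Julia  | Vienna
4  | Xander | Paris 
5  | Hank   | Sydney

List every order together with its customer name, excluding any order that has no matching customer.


INNER JOIN keeps only orders rows whose customer_id matches an id in customers. Walk through each order:
  - order 1 (Charger): customer_id=NULL, no match -> dropped
  - order 2 (Stapler): customer_id=4 -> matches Xander
  - order 3 (Tablet): customer_id=1 -> matches Grace
  - order 4 (Keyboard): customer_id=2 -> matches Carol
  - order 5 (Cable): customer_id=4 -> matches Xander
So 1 of 5 rows is dropped.

SQL:
SELECT a.product, b.name AS customer
FROM orders a
INNER JOIN customers b ON a.customer_id = b.id

Result:
product  | customer
---------+---------
Stapler  | Xander  
Tablet   | Grace   
Keyboard | Carol   
Cable    | Xander  


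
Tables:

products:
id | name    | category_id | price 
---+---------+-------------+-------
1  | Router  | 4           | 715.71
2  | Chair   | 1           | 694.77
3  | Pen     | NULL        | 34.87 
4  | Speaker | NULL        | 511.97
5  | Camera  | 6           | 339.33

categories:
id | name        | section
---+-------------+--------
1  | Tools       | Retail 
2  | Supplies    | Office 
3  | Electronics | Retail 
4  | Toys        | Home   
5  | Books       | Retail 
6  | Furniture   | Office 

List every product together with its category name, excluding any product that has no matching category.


INNER JOIN keeps only products rows whose category_id matches an id in categories. Walk through each product:
  - product 1 (Router): category_id=4 -> matches Toys
  - product 2 (Chair): category_id=1 -> matches Tools
  - product 3 (Pen): category_id=NULL, no match -> dropped
  - product 4 (Speaker): category_id=NULL, no match -> dropped
  - product 5 (Camera): category_id=6 -> matches Furniture
So 2 of 5 rows are dropped.

SQL:
SELECT a.name, b.name AS category
FROM products a
INNER JOIN categories b ON a.category_id = b.id

Result:
name   | category 
-------+----------
Router | Toys     
Chair  | Tools    
Camera | Furniture


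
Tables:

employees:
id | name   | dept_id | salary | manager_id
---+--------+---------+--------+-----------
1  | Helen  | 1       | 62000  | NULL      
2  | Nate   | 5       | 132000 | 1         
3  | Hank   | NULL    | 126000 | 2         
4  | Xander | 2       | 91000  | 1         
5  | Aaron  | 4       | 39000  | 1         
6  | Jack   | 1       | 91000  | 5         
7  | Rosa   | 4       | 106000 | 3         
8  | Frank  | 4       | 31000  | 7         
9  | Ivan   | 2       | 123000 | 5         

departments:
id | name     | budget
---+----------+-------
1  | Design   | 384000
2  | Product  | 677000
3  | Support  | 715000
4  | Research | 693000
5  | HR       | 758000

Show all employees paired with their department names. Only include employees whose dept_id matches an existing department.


INNER JOIN keeps only employees rows whose dept_id matches an id in departments. Walk through each employee:
  - employee 1 (Helen): dept_id=1 -> matches Design
  - employee 2 (Nate): dept_id=5 -> matches HR
  - employee 3 (Hank): dept_id=NULL, no match -> dropped
  - employee 4 (Xander): dept_id=2 -> matches Product
  - employee 5 (Aaron): dept_id=4 -> matches Research
  - employee 6 (Jack): dept_id=1 -> matches Design
  - employee 7 (Rosa): dept_id=4 -> matches Research
  - employee 8 (Frank): dept_id=4 -> matches Research
  - employee 9 (Ivan): dept_id=2 -> matches Product
So 1 of 9 rows is dropped.

SQL:
SELECT a.name, b.name AS department
FROM employees a
INNER JOIN departments b ON a.dept_id = b.id

Result:
name   | department
-------+-----------
Helen  | Design    
Nate   | HR        
Xander | Product   
Aaron  | Research  
Jack   | Design    
Rosa   | Research  
Frank  | Research  
Ivan   | Product   


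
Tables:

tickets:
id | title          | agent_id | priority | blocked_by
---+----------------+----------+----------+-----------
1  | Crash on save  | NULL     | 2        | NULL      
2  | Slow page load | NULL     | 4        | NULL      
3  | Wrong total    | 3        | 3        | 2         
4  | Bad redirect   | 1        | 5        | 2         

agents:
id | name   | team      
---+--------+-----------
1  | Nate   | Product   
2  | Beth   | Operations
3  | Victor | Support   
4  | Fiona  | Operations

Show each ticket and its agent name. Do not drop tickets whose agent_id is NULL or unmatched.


LEFT JOIN keeps every row from tickets (the left table); where agent_id has no match in agents, the agent columns become NULL. Walk through each ticket:
  - ticket 1 (Crash on save): agent_id=NULL, no match -> kept with NULL
  - ticket 2 (Slow page load): agent_id=NULL, no match -> kept with NULL
  - ticket 3 (Wrong total): agent_id=3 -> matches Victor
  - ticket 4 (Bad redirect): agent_id=1 -> matches Nate
All 4 rows appear; 2 have NULL agent.

SQL:
SELECT a.title, b.name AS agent
FROM tickets a
LEFT JOIN agents b ON a.agent_id = b.id

Result:
title          | agent 
---------------+-------
Crash on save  | NULL  
Slow page load | NULL  
Wrong total    | Victor
Bad redirect   | Nate  


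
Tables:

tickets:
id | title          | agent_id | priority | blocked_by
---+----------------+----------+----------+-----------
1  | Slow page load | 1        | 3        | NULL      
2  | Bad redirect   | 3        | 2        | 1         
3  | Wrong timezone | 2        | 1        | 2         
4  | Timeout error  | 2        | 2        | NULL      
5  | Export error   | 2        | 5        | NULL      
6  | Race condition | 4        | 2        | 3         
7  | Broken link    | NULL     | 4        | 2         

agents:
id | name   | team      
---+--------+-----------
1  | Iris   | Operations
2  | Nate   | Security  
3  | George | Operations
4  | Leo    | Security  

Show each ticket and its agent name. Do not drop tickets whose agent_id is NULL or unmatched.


LEFT JOIN keeps every row from tickets (the left table); where agent_id has no match in agents, the agent columns become NULL. Walk through each ticket:
  - ticket 1 (Slow page load): agent_id=1 -> matches Iris
  - ticket 2 (Bad redirect): agent_id=3 -> matches George
  - ticket 3 (Wrong timezone): agent_id=2 -> matches Nate
  - ticket 4 (Timeout error): agent_id=2 -> matches Nate
  - ticket 5 (Export error): agent_id=2 -> matches Nate
  - ticket 6 (Race condition): agent_id=4 -> matches Leo
  - ticket 7 (Broken link): agent_id=NULL, no match -> kept with NULL
All 7 rows appear; 1 has NULL agent.

SQL:
SELECT a.title, b.name AS agent
FROM tickets a
LEFT JOIN agents b ON a.agent_id = b.id

Result:
title          | agent 
---------------+-------
Slow page load | Iris  
Bad redirect   | George
Wrong timezone | Nate  
Timeout error  | Nate  
Export error   | Nate  
Race condition | Leo   
Broken link    | NULL  


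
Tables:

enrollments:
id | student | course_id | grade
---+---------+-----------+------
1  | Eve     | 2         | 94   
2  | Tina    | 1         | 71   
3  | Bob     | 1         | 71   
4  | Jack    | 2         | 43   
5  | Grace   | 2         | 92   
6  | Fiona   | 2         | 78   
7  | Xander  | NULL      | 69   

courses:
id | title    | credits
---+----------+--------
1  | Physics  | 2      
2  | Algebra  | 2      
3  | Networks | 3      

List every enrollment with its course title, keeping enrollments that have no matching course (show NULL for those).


LEFT JOIN keeps every row from enrollments (the left table); where course_id has no match in courses, the course columns become NULL. Walk through each enrollment:
  - enrollment 1 (Eve): course_id=2 -> matches Algebra
  - enrollment 2 (Tina): course_id=1 -> matches Physics
  - enrollment 3 (Bob): course_id=1 -> matches Physics
  - enrollment 4 (Jack): course_id=2 -> matches Algebra
  - enrollment 5 (Grace): course_id=2 -> matches Algebra
  - enrollment 6 (Fiona): course_id=2 -> matches Algebra
  - enrollment 7 (Xander): course_id=NULL, no match -> kept with NULL
All 7 rows appear; 1 has NULL course.

SQL:
SELECT a.student, b.title AS course
FROM enrollments a
LEFT JOIN courses b ON a.course_id = b.id

Result:
student | course 
--------+--------
Eve     | Algebra
Tina    | Physics
Bob     | Physics
Jack    | Algebra
Grace   | Algebra
Fiona   | Algebra
Xander  | NULL   


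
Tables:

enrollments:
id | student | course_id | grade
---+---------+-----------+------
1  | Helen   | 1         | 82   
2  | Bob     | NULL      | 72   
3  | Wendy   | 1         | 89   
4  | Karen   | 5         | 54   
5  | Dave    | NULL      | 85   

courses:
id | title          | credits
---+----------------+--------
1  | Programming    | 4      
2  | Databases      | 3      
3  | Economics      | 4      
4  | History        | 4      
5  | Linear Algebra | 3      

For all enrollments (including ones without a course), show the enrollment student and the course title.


LEFT JOIN keeps every row from enrollments (the left table); where course_id has no match in courses, the course columns become NULL. Walk through each enrollment:
  - enrollment 1 (Helen): course_id=1 -> matches Programming
  - enrollment 2 (Bob): course_id=NULL, no match -> kept with NULL
  - enrollment 3 (Wendy): course_id=1 -> matches Programming
  - enrollment 4 (Karen): course_id=5 -> matches Linear Algebra
  - enrollment 5 (Dave): course_id=NULL, no match -> kept with NULL
All 5 rows appear; 2 have NULL course.

SQL:
SELECT a.student, b.title AS course
FROM enrollments a
LEFT JOIN courses b ON a.course_id = b.id

Result:
student | course        
--------+---------------
Helen   | Programming   
Bob     | NULL          
Wendy   | Programming   
Karen   | Linear Algebra
Dave    | NULL          
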